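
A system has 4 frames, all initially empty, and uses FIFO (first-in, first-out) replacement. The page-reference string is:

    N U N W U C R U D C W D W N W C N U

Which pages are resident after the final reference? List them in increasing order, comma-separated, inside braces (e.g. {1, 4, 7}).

{C, N, U, W}

N -> miss, frames [N]
U -> miss, frames [N, U]
N -> hit
W -> miss, frames [N, U, W]
U -> hit
C -> miss, frames [N, U, W, C]
R -> miss, evict N, frames [U, W, C, R]
U -> hit
D -> miss, evict U, frames [W, C, R, D]
C -> hit
W -> hit
D -> hit
W -> hit
N -> miss, evict W, frames [C, R, D, N]
W -> miss, evict C, frames [R, D, N, W]
C -> miss, evict R, frames [D, N, W, C]
N -> hit
U -> miss, evict D, frames [N, W, C, U]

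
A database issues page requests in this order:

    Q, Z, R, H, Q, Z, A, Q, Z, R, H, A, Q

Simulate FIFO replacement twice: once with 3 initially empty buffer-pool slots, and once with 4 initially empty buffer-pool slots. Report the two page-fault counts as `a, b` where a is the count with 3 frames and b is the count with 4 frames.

10, 11

3 frames: F F F F F F F . . F F . F → 10 faults.
4 frames: F F F F . . F F F F F F F → 11 faults.
11 > 10: adding a frame increased faults — Belady's anomaly.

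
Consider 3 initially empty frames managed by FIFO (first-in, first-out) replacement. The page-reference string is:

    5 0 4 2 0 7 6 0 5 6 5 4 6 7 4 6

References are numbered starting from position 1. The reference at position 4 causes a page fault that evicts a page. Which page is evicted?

5

pos 1: 5 -> miss, frames [5]
pos 2: 0 -> miss, frames [5, 0]
pos 3: 4 -> miss, frames [5, 0, 4]
pos 4: 2 -> miss, evict 5, frames [0, 4, 2]
At position 4, page 5 is evicted.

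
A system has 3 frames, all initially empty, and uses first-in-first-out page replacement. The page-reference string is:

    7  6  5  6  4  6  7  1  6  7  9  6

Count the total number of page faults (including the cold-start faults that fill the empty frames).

7 → miss, frames [7]
6 → miss, frames [7, 6]
5 → miss, frames [7, 6, 5]
6 → hit
4 → miss, evict 7, frames [6, 5, 4]
6 → hit
7 → miss, evict 6, frames [5, 4, 7]
1 → miss, evict 5, frames [4, 7, 1]
6 → miss, evict 4, frames [7, 1, 6]
7 → hit
9 → miss, evict 7, frames [1, 6, 9]
6 → hit
Page faults: 8.

8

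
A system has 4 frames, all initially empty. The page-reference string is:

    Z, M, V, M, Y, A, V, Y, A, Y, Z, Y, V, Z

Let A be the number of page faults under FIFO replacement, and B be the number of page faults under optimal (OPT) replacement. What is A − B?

1

Under FIFO: F F F . F F . . . . F . . . → 6 faults.
Under OPT: F F F . F F . . . . . . . . → 5 faults.
A − B = 6 − 5 = 1.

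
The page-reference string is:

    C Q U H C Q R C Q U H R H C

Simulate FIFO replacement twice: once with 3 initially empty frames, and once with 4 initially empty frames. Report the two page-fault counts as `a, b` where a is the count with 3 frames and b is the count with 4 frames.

3 frames: F F F F F F F . . F F . . F → 10 faults.
4 frames: F F F F . . F F F F F F . F → 11 faults.
11 > 10: adding a frame increased faults — Belady's anomaly.

10, 11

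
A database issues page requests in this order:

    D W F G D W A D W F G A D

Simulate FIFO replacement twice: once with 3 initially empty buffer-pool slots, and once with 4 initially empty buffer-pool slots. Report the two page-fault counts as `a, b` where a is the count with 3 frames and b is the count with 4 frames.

3 frames: F F F F F F F . . F F . F → 10 faults.
4 frames: F F F F . . F F F F F F F → 11 faults.
11 > 10: adding a frame increased faults — Belady's anomaly.

10, 11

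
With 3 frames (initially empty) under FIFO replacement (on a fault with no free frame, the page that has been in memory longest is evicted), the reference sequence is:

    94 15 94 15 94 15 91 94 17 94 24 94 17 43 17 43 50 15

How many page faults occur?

10

94 -> fault, frames (94)
15 -> fault, frames (94 15)
94 -> hit
15 -> hit
94 -> hit
15 -> hit
91 -> fault, frames (94 15 91)
94 -> hit
17 -> fault, evict 94, frames (15 91 17)
94 -> fault, evict 15, frames (91 17 94)
24 -> fault, evict 91, frames (17 94 24)
94 -> hit
17 -> hit
43 -> fault, evict 17, frames (94 24 43)
17 -> fault, evict 94, frames (24 43 17)
43 -> hit
50 -> fault, evict 24, frames (43 17 50)
15 -> fault, evict 43, frames (17 50 15)
Page faults: 10.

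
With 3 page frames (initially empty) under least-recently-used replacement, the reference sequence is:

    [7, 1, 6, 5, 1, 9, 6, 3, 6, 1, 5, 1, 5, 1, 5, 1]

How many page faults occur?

7 → miss, frames {7}
1 → miss, frames {7,1}
6 → miss, frames {7,1,6}
5 → miss, evict 7, frames {1,6,5}
1 → hit
9 → miss, evict 6, frames {5,1,9}
6 → miss, evict 5, frames {1,9,6}
3 → miss, evict 1, frames {9,6,3}
6 → hit
1 → miss, evict 9, frames {3,6,1}
5 → miss, evict 3, frames {6,1,5}
1 → hit
5 → hit
1 → hit
5 → hit
1 → hit
Page faults: 9.

9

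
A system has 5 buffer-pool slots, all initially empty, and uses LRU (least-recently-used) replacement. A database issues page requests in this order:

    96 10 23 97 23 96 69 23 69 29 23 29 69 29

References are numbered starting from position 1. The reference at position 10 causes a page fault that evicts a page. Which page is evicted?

pos 1: 96: miss, frames [96]
pos 2: 10: miss, frames [96, 10]
pos 3: 23: miss, frames [96, 10, 23]
pos 4: 97: miss, frames [96, 10, 23, 97]
pos 5: 23: hit
pos 6: 96: hit
pos 7: 69: miss, frames [10, 97, 23, 96, 69]
pos 8: 23: hit
pos 9: 69: hit
pos 10: 29: miss, evict 10, frames [97, 96, 23, 69, 29]
At position 10, page 10 is evicted.

10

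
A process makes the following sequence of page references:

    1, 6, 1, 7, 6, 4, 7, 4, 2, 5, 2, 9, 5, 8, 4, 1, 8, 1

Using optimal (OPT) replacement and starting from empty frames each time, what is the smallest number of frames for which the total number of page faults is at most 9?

f=1: 18 faults
f=2: 10 faults
f=3: 9 faults
f=4: 8 faults
f=5: 8 faults
f=6: 8 faults
f=7: 8 faults
f=8: 8 faults
Smallest f with faults ≤ 9 is 3.

3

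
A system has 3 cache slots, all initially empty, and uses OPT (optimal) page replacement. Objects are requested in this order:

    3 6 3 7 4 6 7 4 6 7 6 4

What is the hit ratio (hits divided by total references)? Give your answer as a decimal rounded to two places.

0.67

3 → fault, frames [3]
6 → fault, frames [3, 6]
3 → hit
7 → fault, frames [3, 6, 7]
4 → fault, evict 3, frames [6, 7, 4]
6 → hit
7 → hit
4 → hit
6 → hit
7 → hit
6 → hit
4 → hit
Hits: 8 of 12 references → 8/12 = 0.6667.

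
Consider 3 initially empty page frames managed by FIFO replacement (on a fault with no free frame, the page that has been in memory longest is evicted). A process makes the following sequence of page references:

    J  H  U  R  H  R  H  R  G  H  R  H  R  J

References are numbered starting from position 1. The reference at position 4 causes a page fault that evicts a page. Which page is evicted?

pos 1: J → fault, frames {J}
pos 2: H → fault, frames {J,H}
pos 3: U → fault, frames {J,H,U}
pos 4: R → fault, evict J, frames {H,U,R}
At position 4, page J is evicted.

J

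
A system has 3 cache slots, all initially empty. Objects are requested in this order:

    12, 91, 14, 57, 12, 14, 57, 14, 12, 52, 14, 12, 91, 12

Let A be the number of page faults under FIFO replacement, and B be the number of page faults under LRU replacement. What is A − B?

Under FIFO: F F F F F . . . . F F . F F → 9 faults.
Under LRU: F F F F F . . . . F . . F . → 7 faults.
A − B = 9 − 7 = 2.

2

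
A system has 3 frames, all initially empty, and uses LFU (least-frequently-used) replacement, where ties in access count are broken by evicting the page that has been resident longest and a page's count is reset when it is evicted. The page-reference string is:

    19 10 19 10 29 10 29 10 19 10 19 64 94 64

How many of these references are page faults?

6

19 -> miss, frames {19}
10 -> miss, frames {19,10}
19 -> hit
10 -> hit
29 -> miss, frames {19,10,29}
10 -> hit
29 -> hit
10 -> hit
19 -> hit
10 -> hit
19 -> hit
64 -> miss, evict 29, frames {19,10,64}
94 -> miss, evict 64, frames {19,10,94}
64 -> miss, evict 94, frames {19,10,64}
Page faults: 6.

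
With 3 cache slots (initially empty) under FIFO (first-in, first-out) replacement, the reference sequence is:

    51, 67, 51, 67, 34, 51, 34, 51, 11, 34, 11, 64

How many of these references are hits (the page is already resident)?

7

51: miss, frames [51]
67: miss, frames [51, 67]
51: hit
67: hit
34: miss, frames [51, 67, 34]
51: hit
34: hit
51: hit
11: miss, evict 51, frames [67, 34, 11]
34: hit
11: hit
64: miss, evict 67, frames [34, 11, 64]
Hits: 7.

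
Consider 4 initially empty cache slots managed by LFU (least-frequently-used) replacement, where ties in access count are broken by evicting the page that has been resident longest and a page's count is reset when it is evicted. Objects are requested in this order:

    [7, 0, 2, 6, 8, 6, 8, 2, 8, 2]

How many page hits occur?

5

7 -> fault, frames (7)
0 -> fault, frames (7 0)
2 -> fault, frames (7 0 2)
6 -> fault, frames (7 0 2 6)
8 -> fault, evict 7, frames (0 2 6 8)
6 -> hit
8 -> hit
2 -> hit
8 -> hit
2 -> hit
Hits: 5.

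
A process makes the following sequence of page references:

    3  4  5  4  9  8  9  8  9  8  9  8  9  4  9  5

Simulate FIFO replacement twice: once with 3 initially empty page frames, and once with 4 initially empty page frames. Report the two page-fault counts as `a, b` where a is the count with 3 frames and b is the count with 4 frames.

7, 5

3 frames: F F F . F F . . . . . . . F . F → 7 faults.
4 frames: F F F . F F . . . . . . . . . . → 5 faults.
5 < 7: adding a frame reduced faults, as is typical.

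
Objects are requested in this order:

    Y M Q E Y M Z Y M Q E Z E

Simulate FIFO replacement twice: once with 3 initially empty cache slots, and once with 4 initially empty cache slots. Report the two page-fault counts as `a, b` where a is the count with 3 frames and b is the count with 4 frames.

3 frames: F F F F F F F . . F F . . → 9 faults.
4 frames: F F F F . . F F F F F F . → 10 faults.
10 > 9: adding a frame increased faults — Belady's anomaly.

9, 10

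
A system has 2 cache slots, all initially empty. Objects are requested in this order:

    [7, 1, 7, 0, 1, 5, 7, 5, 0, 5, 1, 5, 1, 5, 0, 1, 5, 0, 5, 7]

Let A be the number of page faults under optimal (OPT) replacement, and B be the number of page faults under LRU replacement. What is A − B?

Under OPT: F F . F . F F . F . F . . . F . F . . F → 10 faults.
Under LRU: F F . F F F F . F . F . . . F F F F . F → 13 faults.
A − B = 10 − 13 = -3.

-3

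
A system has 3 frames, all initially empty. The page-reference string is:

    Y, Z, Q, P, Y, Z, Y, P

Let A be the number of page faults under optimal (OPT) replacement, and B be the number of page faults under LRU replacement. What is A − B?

Under OPT: F F F F . . . . → 4 faults.
Under LRU: F F F F F F . . → 6 faults.
A − B = 4 − 6 = -2.

-2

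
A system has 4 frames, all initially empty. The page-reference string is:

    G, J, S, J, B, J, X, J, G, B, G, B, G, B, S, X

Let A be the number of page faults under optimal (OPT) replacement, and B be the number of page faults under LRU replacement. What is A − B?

Under OPT: F F F . F . F . . . . . . . F . → 6 faults.
Under LRU: F F F . F . F . F . . . . . F F → 8 faults.
A − B = 6 − 8 = -2.

-2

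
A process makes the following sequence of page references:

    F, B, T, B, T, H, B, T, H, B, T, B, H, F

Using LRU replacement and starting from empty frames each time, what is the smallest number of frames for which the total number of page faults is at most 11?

2

f=1: 14 faults
f=2: 11 faults
f=3: 5 faults
f=4: 4 faults
Smallest f with faults ≤ 11 is 2.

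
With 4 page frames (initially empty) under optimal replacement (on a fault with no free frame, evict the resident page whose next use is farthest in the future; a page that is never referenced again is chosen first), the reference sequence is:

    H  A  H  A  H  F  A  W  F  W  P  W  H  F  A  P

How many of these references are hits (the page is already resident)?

10

H -> miss, frames [H]
A -> miss, frames [H, A]
H -> hit
A -> hit
H -> hit
F -> miss, frames [H, A, F]
A -> hit
W -> miss, frames [H, A, F, W]
F -> hit
W -> hit
P -> miss, evict A, frames [H, F, W, P]
W -> hit
H -> hit
F -> hit
A -> miss, evict W, frames [H, F, P, A]
P -> hit
Hits: 10.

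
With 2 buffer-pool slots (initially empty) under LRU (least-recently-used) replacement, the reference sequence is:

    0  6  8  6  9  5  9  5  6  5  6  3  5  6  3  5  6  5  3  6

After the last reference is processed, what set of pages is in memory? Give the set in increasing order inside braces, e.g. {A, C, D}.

{3, 6}

0: fault, frames [0]
6: fault, frames [0, 6]
8: fault, evict 0, frames [6, 8]
6: hit
9: fault, evict 8, frames [6, 9]
5: fault, evict 6, frames [9, 5]
9: hit
5: hit
6: fault, evict 9, frames [5, 6]
5: hit
6: hit
3: fault, evict 5, frames [6, 3]
5: fault, evict 6, frames [3, 5]
6: fault, evict 3, frames [5, 6]
3: fault, evict 5, frames [6, 3]
5: fault, evict 6, frames [3, 5]
6: fault, evict 3, frames [5, 6]
5: hit
3: fault, evict 6, frames [5, 3]
6: fault, evict 5, frames [3, 6]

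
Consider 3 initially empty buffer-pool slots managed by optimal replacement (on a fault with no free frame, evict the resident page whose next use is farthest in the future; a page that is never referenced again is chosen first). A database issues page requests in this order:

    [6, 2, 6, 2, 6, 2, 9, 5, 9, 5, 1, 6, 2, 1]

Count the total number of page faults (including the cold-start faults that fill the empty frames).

6

6: fault, frames (6)
2: fault, frames (6 2)
6: hit
2: hit
6: hit
2: hit
9: fault, frames (6 2 9)
5: fault, evict 2, frames (6 9 5)
9: hit
5: hit
1: fault, evict 5, frames (6 9 1)
6: hit
2: fault, evict 9, frames (6 1 2)
1: hit
Page faults: 6.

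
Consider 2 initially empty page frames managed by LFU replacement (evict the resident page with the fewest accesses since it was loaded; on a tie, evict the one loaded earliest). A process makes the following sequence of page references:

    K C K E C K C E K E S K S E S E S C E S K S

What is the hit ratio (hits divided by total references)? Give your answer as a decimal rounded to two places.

0.41

K → miss, frames {K}
C → miss, frames {K,C}
K → hit
E → miss, evict C, frames {K,E}
C → miss, evict E, frames {K,C}
K → hit
C → hit
E → miss, evict C, frames {K,E}
K → hit
E → hit
S → miss, evict E, frames {K,S}
K → hit
S → hit
E → miss, evict S, frames {K,E}
S → miss, evict E, frames {K,S}
E → miss, evict S, frames {K,E}
S → miss, evict E, frames {K,S}
C → miss, evict S, frames {K,C}
E → miss, evict C, frames {K,E}
S → miss, evict E, frames {K,S}
K → hit
S → hit
Hits: 9 of 22 references → 9/22 = 0.4091.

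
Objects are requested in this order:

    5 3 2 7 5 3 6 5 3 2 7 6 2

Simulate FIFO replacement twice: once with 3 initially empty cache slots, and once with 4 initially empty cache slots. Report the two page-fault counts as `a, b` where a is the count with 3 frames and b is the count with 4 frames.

3 frames: F F F F F F F . . F F . . → 9 faults.
4 frames: F F F F . . F F F F F F . → 10 faults.
10 > 9: adding a frame increased faults — Belady's anomaly.

9, 10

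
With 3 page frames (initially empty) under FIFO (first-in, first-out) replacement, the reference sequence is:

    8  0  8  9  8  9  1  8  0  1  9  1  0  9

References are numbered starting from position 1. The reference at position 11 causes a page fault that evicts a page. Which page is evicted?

1

pos 1: 8 -> miss, frames {8}
pos 2: 0 -> miss, frames {8,0}
pos 3: 8 -> hit
pos 4: 9 -> miss, frames {8,0,9}
pos 5: 8 -> hit
pos 6: 9 -> hit
pos 7: 1 -> miss, evict 8, frames {0,9,1}
pos 8: 8 -> miss, evict 0, frames {9,1,8}
pos 9: 0 -> miss, evict 9, frames {1,8,0}
pos 10: 1 -> hit
pos 11: 9 -> miss, evict 1, frames {8,0,9}
At position 11, page 1 is evicted.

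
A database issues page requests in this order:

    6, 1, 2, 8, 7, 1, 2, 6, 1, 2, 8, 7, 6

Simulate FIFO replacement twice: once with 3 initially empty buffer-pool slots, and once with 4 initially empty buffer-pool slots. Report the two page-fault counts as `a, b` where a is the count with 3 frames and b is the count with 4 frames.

10, 11

3 frames: F F F F F F F F . . F F . → 10 faults.
4 frames: F F F F F . . F F F F F F → 11 faults.
11 > 10: adding a frame increased faults — Belady's anomaly.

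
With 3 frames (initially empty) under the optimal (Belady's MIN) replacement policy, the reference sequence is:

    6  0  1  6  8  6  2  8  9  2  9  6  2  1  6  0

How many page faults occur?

6 -> fault, frames {6}
0 -> fault, frames {6,0}
1 -> fault, frames {6,0,1}
6 -> hit
8 -> fault, evict 0, frames {6,1,8}
6 -> hit
2 -> fault, evict 1, frames {6,8,2}
8 -> hit
9 -> fault, evict 8, frames {6,2,9}
2 -> hit
9 -> hit
6 -> hit
2 -> hit
1 -> fault, evict 9, frames {6,2,1}
6 -> hit
0 -> fault, evict 1, frames {6,2,0}
Page faults: 8.

8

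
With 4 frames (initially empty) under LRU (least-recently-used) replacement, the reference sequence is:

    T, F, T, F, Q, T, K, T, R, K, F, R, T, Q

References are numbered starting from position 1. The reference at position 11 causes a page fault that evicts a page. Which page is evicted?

pos 1: T -> miss, frames {T}
pos 2: F -> miss, frames {T,F}
pos 3: T -> hit
pos 4: F -> hit
pos 5: Q -> miss, frames {T,F,Q}
pos 6: T -> hit
pos 7: K -> miss, frames {F,Q,T,K}
pos 8: T -> hit
pos 9: R -> miss, evict F, frames {Q,K,T,R}
pos 10: K -> hit
pos 11: F -> miss, evict Q, frames {T,R,K,F}
At position 11, page Q is evicted.

Q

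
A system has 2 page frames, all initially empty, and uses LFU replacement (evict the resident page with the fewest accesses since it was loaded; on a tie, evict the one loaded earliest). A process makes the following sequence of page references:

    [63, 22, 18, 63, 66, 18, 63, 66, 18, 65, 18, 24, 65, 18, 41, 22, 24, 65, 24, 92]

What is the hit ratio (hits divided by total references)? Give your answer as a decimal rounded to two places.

0.10

63 → fault, frames (63)
22 → fault, frames (63 22)
18 → fault, evict 63, frames (22 18)
63 → fault, evict 22, frames (18 63)
66 → fault, evict 18, frames (63 66)
18 → fault, evict 63, frames (66 18)
63 → fault, evict 66, frames (18 63)
66 → fault, evict 18, frames (63 66)
18 → fault, evict 63, frames (66 18)
65 → fault, evict 66, frames (18 65)
18 → hit
24 → fault, evict 65, frames (18 24)
65 → fault, evict 24, frames (18 65)
18 → hit
41 → fault, evict 65, frames (18 41)
22 → fault, evict 41, frames (18 22)
24 → fault, evict 22, frames (18 24)
65 → fault, evict 24, frames (18 65)
24 → fault, evict 65, frames (18 24)
92 → fault, evict 24, frames (18 92)
Hits: 2 of 20 references → 2/20 = 0.1000.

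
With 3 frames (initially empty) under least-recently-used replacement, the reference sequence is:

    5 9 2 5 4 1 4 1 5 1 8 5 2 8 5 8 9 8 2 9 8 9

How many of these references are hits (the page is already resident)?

5 → miss, frames (5)
9 → miss, frames (5 9)
2 → miss, frames (5 9 2)
5 → hit
4 → miss, evict 9, frames (2 5 4)
1 → miss, evict 2, frames (5 4 1)
4 → hit
1 → hit
5 → hit
1 → hit
8 → miss, evict 4, frames (5 1 8)
5 → hit
2 → miss, evict 1, frames (8 5 2)
8 → hit
5 → hit
8 → hit
9 → miss, evict 2, frames (5 8 9)
8 → hit
2 → miss, evict 5, frames (9 8 2)
9 → hit
8 → hit
9 → hit
Hits: 13.

13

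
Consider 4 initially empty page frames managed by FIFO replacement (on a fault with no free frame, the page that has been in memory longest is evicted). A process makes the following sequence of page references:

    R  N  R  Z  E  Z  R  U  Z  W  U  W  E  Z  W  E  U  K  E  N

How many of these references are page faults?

8

R → fault, frames (R)
N → fault, frames (R N)
R → hit
Z → fault, frames (R N Z)
E → fault, frames (R N Z E)
Z → hit
R → hit
U → fault, evict R, frames (N Z E U)
Z → hit
W → fault, evict N, frames (Z E U W)
U → hit
W → hit
E → hit
Z → hit
W → hit
E → hit
U → hit
K → fault, evict Z, frames (E U W K)
E → hit
N → fault, evict E, frames (U W K N)
Page faults: 8.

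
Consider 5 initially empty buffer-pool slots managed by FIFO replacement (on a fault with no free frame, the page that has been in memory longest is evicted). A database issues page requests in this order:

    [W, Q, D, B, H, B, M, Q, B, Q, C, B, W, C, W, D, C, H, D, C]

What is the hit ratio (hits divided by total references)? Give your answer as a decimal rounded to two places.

0.55

W -> fault, frames {W}
Q -> fault, frames {W,Q}
D -> fault, frames {W,Q,D}
B -> fault, frames {W,Q,D,B}
H -> fault, frames {W,Q,D,B,H}
B -> hit
M -> fault, evict W, frames {Q,D,B,H,M}
Q -> hit
B -> hit
Q -> hit
C -> fault, evict Q, frames {D,B,H,M,C}
B -> hit
W -> fault, evict D, frames {B,H,M,C,W}
C -> hit
W -> hit
D -> fault, evict B, frames {H,M,C,W,D}
C -> hit
H -> hit
D -> hit
C -> hit
Hits: 11 of 20 references → 11/20 = 0.5500.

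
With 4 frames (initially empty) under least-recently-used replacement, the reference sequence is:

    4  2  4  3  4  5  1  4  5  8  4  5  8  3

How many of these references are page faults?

4: miss, frames (4)
2: miss, frames (4 2)
4: hit
3: miss, frames (2 4 3)
4: hit
5: miss, frames (2 3 4 5)
1: miss, evict 2, frames (3 4 5 1)
4: hit
5: hit
8: miss, evict 3, frames (1 4 5 8)
4: hit
5: hit
8: hit
3: miss, evict 1, frames (4 5 8 3)
Page faults: 7.

7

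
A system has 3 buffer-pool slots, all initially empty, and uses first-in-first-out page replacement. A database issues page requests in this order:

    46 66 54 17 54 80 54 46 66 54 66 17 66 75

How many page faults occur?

46 -> miss, frames [46]
66 -> miss, frames [46, 66]
54 -> miss, frames [46, 66, 54]
17 -> miss, evict 46, frames [66, 54, 17]
54 -> hit
80 -> miss, evict 66, frames [54, 17, 80]
54 -> hit
46 -> miss, evict 54, frames [17, 80, 46]
66 -> miss, evict 17, frames [80, 46, 66]
54 -> miss, evict 80, frames [46, 66, 54]
66 -> hit
17 -> miss, evict 46, frames [66, 54, 17]
66 -> hit
75 -> miss, evict 66, frames [54, 17, 75]
Page faults: 10.

10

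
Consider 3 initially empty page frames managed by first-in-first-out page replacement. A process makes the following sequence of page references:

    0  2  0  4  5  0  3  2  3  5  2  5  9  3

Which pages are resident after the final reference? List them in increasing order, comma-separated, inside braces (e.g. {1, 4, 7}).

0 -> miss, frames (0)
2 -> miss, frames (0 2)
0 -> hit
4 -> miss, frames (0 2 4)
5 -> miss, evict 0, frames (2 4 5)
0 -> miss, evict 2, frames (4 5 0)
3 -> miss, evict 4, frames (5 0 3)
2 -> miss, evict 5, frames (0 3 2)
3 -> hit
5 -> miss, evict 0, frames (3 2 5)
2 -> hit
5 -> hit
9 -> miss, evict 3, frames (2 5 9)
3 -> miss, evict 2, frames (5 9 3)

{3, 5, 9}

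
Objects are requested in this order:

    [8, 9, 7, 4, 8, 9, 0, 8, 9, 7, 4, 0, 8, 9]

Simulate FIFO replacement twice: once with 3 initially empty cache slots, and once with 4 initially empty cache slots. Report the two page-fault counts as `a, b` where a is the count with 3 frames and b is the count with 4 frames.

3 frames: F F F F F F F . . F F . F F → 11 faults.
4 frames: F F F F . . F F F F F F F F → 12 faults.
12 > 11: adding a frame increased faults — Belady's anomaly.

11, 12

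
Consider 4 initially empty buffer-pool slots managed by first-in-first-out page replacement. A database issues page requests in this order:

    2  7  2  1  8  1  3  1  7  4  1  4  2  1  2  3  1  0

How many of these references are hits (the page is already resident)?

9

2 → miss, frames {2}
7 → miss, frames {2,7}
2 → hit
1 → miss, frames {2,7,1}
8 → miss, frames {2,7,1,8}
1 → hit
3 → miss, evict 2, frames {7,1,8,3}
1 → hit
7 → hit
4 → miss, evict 7, frames {1,8,3,4}
1 → hit
4 → hit
2 → miss, evict 1, frames {8,3,4,2}
1 → miss, evict 8, frames {3,4,2,1}
2 → hit
3 → hit
1 → hit
0 → miss, evict 3, frames {4,2,1,0}
Hits: 9.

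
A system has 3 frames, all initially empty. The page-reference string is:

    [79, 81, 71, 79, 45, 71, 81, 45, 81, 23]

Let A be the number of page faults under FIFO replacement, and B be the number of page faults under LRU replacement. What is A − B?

Under FIFO: F F F . F . . . . F → 5 faults.
Under LRU: F F F . F . F . . F → 6 faults.
A − B = 5 − 6 = -1.

-1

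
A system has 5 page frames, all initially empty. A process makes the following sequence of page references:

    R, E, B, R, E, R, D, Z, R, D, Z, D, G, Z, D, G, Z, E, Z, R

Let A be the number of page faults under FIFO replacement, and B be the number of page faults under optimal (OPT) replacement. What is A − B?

1

Under FIFO: F F F . . . F F . . . . F . . . . . . F → 7 faults.
Under OPT: F F F . . . F F . . . . F . . . . . . . → 6 faults.
A − B = 7 − 6 = 1.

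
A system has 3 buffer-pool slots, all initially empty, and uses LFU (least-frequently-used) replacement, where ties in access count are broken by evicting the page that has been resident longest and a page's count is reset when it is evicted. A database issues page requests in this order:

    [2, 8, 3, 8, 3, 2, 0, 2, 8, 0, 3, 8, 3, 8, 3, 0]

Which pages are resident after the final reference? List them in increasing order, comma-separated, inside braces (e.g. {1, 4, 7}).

2 → miss, frames [2]
8 → miss, frames [2, 8]
3 → miss, frames [2, 8, 3]
8 → hit
3 → hit
2 → hit
0 → miss, evict 2, frames [8, 3, 0]
2 → miss, evict 0, frames [8, 3, 2]
8 → hit
0 → miss, evict 2, frames [8, 3, 0]
3 → hit
8 → hit
3 → hit
8 → hit
3 → hit
0 → hit

{0, 3, 8}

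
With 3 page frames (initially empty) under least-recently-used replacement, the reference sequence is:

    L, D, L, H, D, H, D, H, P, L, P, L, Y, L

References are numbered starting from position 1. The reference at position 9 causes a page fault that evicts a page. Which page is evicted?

L

pos 1: L: miss, frames [L]
pos 2: D: miss, frames [L, D]
pos 3: L: hit
pos 4: H: miss, frames [D, L, H]
pos 5: D: hit
pos 6: H: hit
pos 7: D: hit
pos 8: H: hit
pos 9: P: miss, evict L, frames [D, H, P]
At position 9, page L is evicted.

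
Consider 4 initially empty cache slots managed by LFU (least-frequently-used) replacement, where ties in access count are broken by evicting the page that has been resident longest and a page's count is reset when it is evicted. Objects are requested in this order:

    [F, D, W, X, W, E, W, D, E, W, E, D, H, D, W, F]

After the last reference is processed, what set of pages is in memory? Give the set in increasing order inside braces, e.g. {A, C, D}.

{D, E, F, W}

F: fault, frames (F)
D: fault, frames (F D)
W: fault, frames (F D W)
X: fault, frames (F D W X)
W: hit
E: fault, evict F, frames (D W X E)
W: hit
D: hit
E: hit
W: hit
E: hit
D: hit
H: fault, evict X, frames (D W E H)
D: hit
W: hit
F: fault, evict H, frames (D W E F)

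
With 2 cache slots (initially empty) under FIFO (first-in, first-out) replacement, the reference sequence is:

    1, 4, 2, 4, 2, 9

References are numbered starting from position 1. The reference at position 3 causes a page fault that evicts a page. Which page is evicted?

1

pos 1: 1 → fault, frames [1]
pos 2: 4 → fault, frames [1, 4]
pos 3: 2 → fault, evict 1, frames [4, 2]
At position 3, page 1 is evicted.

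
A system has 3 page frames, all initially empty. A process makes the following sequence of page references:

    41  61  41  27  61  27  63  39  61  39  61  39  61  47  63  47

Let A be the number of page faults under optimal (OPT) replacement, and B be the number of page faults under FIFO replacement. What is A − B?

Under OPT: F F . F . . F F . . . . . F . . → 6 faults.
Under FIFO: F F . F . . F F F . . . . F F . → 8 faults.
A − B = 6 − 8 = -2.

-2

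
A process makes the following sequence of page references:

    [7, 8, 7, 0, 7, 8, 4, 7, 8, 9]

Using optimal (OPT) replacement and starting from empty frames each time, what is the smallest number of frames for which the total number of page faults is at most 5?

3

f=1: 10 faults
f=2: 7 faults
f=3: 5 faults
f=4: 5 faults
f=5: 5 faults
Smallest f with faults ≤ 5 is 3.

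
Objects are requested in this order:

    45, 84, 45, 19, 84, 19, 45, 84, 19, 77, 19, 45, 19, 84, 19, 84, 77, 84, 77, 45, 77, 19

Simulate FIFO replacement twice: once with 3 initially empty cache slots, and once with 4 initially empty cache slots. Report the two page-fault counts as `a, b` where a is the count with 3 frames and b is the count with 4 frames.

9, 4

3 frames: F F . F . . . . . F . F . F F . F . . F . . → 9 faults.
4 frames: F F . F . . . . . F . . . . . . . . . . . . → 4 faults.
4 < 9: adding a frame reduced faults, as is typical.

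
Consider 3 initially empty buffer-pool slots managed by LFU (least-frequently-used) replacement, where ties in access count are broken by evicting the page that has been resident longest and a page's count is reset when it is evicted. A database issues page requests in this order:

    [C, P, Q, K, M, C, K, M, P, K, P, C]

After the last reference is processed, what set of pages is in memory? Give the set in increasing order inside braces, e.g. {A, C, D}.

C → miss, frames [C]
P → miss, frames [C, P]
Q → miss, frames [C, P, Q]
K → miss, evict C, frames [P, Q, K]
M → miss, evict P, frames [Q, K, M]
C → miss, evict Q, frames [K, M, C]
K → hit
M → hit
P → miss, evict C, frames [K, M, P]
K → hit
P → hit
C → miss, evict M, frames [K, P, C]

{C, K, P}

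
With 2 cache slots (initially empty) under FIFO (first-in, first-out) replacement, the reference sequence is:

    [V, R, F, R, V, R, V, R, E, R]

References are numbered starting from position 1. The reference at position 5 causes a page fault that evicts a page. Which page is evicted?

pos 1: V -> fault, frames {V}
pos 2: R -> fault, frames {V,R}
pos 3: F -> fault, evict V, frames {R,F}
pos 4: R -> hit
pos 5: V -> fault, evict R, frames {F,V}
At position 5, page R is evicted.

R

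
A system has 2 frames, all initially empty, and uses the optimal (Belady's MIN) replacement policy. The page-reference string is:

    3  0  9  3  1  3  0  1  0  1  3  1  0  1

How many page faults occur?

3 → fault, frames {3}
0 → fault, frames {3,0}
9 → fault, evict 0, frames {3,9}
3 → hit
1 → fault, evict 9, frames {3,1}
3 → hit
0 → fault, evict 3, frames {1,0}
1 → hit
0 → hit
1 → hit
3 → fault, evict 0, frames {1,3}
1 → hit
0 → fault, evict 3, frames {1,0}
1 → hit
Page faults: 7.

7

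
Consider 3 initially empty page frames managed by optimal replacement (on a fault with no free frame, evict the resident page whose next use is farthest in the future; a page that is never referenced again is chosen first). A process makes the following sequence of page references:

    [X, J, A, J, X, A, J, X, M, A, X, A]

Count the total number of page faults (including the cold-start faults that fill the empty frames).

X -> fault, frames {X}
J -> fault, frames {X,J}
A -> fault, frames {X,J,A}
J -> hit
X -> hit
A -> hit
J -> hit
X -> hit
M -> fault, evict J, frames {X,A,M}
A -> hit
X -> hit
A -> hit
Page faults: 4.

4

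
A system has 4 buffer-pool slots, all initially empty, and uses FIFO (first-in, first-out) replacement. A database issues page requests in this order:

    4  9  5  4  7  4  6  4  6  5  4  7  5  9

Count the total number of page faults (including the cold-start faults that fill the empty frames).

4: fault, frames {4}
9: fault, frames {4,9}
5: fault, frames {4,9,5}
4: hit
7: fault, frames {4,9,5,7}
4: hit
6: fault, evict 4, frames {9,5,7,6}
4: fault, evict 9, frames {5,7,6,4}
6: hit
5: hit
4: hit
7: hit
5: hit
9: fault, evict 5, frames {7,6,4,9}
Page faults: 7.

7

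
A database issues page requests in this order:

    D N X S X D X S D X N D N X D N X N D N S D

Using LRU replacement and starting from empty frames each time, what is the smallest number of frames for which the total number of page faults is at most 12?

3

f=1: 22 faults
f=2: 17 faults
f=3: 7 faults
f=4: 4 faults
Smallest f with faults ≤ 12 is 3.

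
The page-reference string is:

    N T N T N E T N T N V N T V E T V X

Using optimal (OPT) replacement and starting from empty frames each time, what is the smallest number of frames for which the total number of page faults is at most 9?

f=1: 18 faults
f=2: 9 faults
f=3: 6 faults
f=4: 5 faults
f=5: 5 faults
Smallest f with faults ≤ 9 is 2.

2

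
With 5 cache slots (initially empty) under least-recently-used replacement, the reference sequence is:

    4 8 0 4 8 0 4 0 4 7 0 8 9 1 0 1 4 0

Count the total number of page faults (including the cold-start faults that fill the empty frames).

4 → fault, frames [4]
8 → fault, frames [4, 8]
0 → fault, frames [4, 8, 0]
4 → hit
8 → hit
0 → hit
4 → hit
0 → hit
4 → hit
7 → fault, frames [8, 0, 4, 7]
0 → hit
8 → hit
9 → fault, frames [4, 7, 0, 8, 9]
1 → fault, evict 4, frames [7, 0, 8, 9, 1]
0 → hit
1 → hit
4 → fault, evict 7, frames [8, 9, 0, 1, 4]
0 → hit
Page faults: 7.

7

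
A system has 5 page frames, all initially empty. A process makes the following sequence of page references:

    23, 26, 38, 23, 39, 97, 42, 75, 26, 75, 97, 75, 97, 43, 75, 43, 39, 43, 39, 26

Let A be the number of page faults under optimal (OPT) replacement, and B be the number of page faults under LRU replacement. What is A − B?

Under OPT: F F F . F F F F . . . . . F . . . . . . → 8 faults.
Under LRU: F F F . F F F F F . . . . F . . F . . . → 10 faults.
A − B = 8 − 10 = -2.

-2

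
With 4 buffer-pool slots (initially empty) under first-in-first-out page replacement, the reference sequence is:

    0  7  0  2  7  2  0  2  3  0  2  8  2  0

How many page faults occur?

0: miss, frames [0]
7: miss, frames [0, 7]
0: hit
2: miss, frames [0, 7, 2]
7: hit
2: hit
0: hit
2: hit
3: miss, frames [0, 7, 2, 3]
0: hit
2: hit
8: miss, evict 0, frames [7, 2, 3, 8]
2: hit
0: miss, evict 7, frames [2, 3, 8, 0]
Page faults: 6.

6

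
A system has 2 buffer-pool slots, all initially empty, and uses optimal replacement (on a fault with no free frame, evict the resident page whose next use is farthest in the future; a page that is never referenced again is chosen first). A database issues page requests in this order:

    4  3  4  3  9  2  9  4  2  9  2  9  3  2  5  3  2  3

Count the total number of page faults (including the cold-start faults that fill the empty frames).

9

4 → miss, frames (4)
3 → miss, frames (4 3)
4 → hit
3 → hit
9 → miss, evict 3, frames (4 9)
2 → miss, evict 4, frames (9 2)
9 → hit
4 → miss, evict 9, frames (2 4)
2 → hit
9 → miss, evict 4, frames (2 9)
2 → hit
9 → hit
3 → miss, evict 9, frames (2 3)
2 → hit
5 → miss, evict 2, frames (3 5)
3 → hit
2 → miss, evict 5, frames (3 2)
3 → hit
Page faults: 9.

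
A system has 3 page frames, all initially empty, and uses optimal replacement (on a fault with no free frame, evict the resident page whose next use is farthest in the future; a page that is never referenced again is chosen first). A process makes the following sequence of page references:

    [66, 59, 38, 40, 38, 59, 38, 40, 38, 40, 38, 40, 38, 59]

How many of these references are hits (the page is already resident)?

10

66 -> fault, frames {66}
59 -> fault, frames {66,59}
38 -> fault, frames {66,59,38}
40 -> fault, evict 66, frames {59,38,40}
38 -> hit
59 -> hit
38 -> hit
40 -> hit
38 -> hit
40 -> hit
38 -> hit
40 -> hit
38 -> hit
59 -> hit
Hits: 10.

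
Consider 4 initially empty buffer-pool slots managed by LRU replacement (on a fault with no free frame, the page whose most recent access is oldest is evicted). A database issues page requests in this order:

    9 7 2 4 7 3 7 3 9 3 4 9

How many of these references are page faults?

6

9 -> fault, frames [9]
7 -> fault, frames [9, 7]
2 -> fault, frames [9, 7, 2]
4 -> fault, frames [9, 7, 2, 4]
7 -> hit
3 -> fault, evict 9, frames [2, 4, 7, 3]
7 -> hit
3 -> hit
9 -> fault, evict 2, frames [4, 7, 3, 9]
3 -> hit
4 -> hit
9 -> hit
Page faults: 6.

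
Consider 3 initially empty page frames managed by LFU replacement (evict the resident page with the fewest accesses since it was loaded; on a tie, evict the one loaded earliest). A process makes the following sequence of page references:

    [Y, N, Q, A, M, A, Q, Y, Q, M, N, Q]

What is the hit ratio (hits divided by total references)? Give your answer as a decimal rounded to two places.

0.33

Y -> fault, frames (Y)
N -> fault, frames (Y N)
Q -> fault, frames (Y N Q)
A -> fault, evict Y, frames (N Q A)
M -> fault, evict N, frames (Q A M)
A -> hit
Q -> hit
Y -> fault, evict M, frames (Q A Y)
Q -> hit
M -> fault, evict Y, frames (Q A M)
N -> fault, evict M, frames (Q A N)
Q -> hit
Hits: 4 of 12 references → 4/12 = 0.3333.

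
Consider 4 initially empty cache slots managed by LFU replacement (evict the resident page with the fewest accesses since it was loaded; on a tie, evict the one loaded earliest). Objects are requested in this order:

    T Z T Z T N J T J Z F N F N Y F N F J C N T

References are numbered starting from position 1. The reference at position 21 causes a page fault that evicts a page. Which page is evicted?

C

pos 1: T: miss, frames (T)
pos 2: Z: miss, frames (T Z)
pos 3: T: hit
pos 4: Z: hit
pos 5: T: hit
pos 6: N: miss, frames (T Z N)
pos 7: J: miss, frames (T Z N J)
pos 8: T: hit
pos 9: J: hit
pos 10: Z: hit
pos 11: F: miss, evict N, frames (T Z J F)
pos 12: N: miss, evict F, frames (T Z J N)
pos 13: F: miss, evict N, frames (T Z J F)
pos 14: N: miss, evict F, frames (T Z J N)
pos 15: Y: miss, evict N, frames (T Z J Y)
pos 16: F: miss, evict Y, frames (T Z J F)
pos 17: N: miss, evict F, frames (T Z J N)
pos 18: F: miss, evict N, frames (T Z J F)
pos 19: J: hit
pos 20: C: miss, evict F, frames (T Z J C)
pos 21: N: miss, evict C, frames (T Z J N)
At position 21, page C is evicted.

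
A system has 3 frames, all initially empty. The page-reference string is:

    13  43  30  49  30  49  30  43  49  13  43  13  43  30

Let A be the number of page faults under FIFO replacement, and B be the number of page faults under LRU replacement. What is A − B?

Under FIFO: F F F F . . . . . F F . . F → 7 faults.
Under LRU: F F F F . . . . . F . . . F → 6 faults.
A − B = 7 − 6 = 1.

1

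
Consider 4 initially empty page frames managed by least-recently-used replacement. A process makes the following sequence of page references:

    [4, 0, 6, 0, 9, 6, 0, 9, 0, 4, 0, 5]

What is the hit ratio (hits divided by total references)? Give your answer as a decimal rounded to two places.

4 -> fault, frames {4}
0 -> fault, frames {4,0}
6 -> fault, frames {4,0,6}
0 -> hit
9 -> fault, frames {4,6,0,9}
6 -> hit
0 -> hit
9 -> hit
0 -> hit
4 -> hit
0 -> hit
5 -> fault, evict 6, frames {9,4,0,5}
Hits: 7 of 12 references → 7/12 = 0.5833.

0.58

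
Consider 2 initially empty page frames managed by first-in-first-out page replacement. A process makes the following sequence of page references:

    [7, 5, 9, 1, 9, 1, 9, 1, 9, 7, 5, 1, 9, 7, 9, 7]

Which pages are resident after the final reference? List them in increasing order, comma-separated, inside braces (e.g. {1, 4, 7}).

{7, 9}

7 -> miss, frames [7]
5 -> miss, frames [7, 5]
9 -> miss, evict 7, frames [5, 9]
1 -> miss, evict 5, frames [9, 1]
9 -> hit
1 -> hit
9 -> hit
1 -> hit
9 -> hit
7 -> miss, evict 9, frames [1, 7]
5 -> miss, evict 1, frames [7, 5]
1 -> miss, evict 7, frames [5, 1]
9 -> miss, evict 5, frames [1, 9]
7 -> miss, evict 1, frames [9, 7]
9 -> hit
7 -> hit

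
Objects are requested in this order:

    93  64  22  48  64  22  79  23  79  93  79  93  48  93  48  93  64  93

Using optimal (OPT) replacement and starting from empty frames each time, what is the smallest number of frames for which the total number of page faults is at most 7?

f=1: 18 faults
f=2: 10 faults
f=3: 8 faults
f=4: 7 faults
f=5: 6 faults
f=6: 6 faults
Smallest f with faults ≤ 7 is 4.

4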